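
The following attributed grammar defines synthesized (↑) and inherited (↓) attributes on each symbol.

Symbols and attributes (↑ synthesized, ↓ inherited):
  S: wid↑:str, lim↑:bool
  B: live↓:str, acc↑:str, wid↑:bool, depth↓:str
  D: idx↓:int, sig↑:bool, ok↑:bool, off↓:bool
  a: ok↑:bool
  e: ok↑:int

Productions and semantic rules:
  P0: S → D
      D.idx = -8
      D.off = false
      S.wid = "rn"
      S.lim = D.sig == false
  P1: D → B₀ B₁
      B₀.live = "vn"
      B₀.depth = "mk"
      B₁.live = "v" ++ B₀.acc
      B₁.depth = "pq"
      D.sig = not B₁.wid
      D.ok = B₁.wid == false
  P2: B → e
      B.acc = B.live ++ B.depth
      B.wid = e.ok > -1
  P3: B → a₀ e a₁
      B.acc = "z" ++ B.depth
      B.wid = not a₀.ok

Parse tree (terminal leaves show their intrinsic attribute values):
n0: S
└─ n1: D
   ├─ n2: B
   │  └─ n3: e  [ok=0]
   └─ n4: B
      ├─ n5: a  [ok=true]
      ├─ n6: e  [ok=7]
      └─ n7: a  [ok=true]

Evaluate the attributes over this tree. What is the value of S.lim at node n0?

false

1. n1.idx = -8  [-8]
2. n1.off = false  [false]
3. n2.live = "vn"  ["vn"]
4. n2.depth = "mk"  ["mk"]
5. n3.ok = 0  [terminal]
6. n2.acc = "vnmk"  [B.live ++ B.depth]
7. n2.wid = true  [e.ok > -1]
8. n4.live = "vvnmk"  ["v" ++ B₀.acc]
9. n4.depth = "pq"  ["pq"]
10. n5.ok = true  [terminal]
11. n6.ok = 7  [terminal]
12. n7.ok = true  [terminal]
13. n4.acc = "zpq"  ["z" ++ B.depth]
14. n4.wid = false  [not a₀.ok]
15. n1.sig = true  [not B₁.wid]
16. n1.ok = true  [B₁.wid == false]
17. n0.wid = "rn"  ["rn"]
18. n0.lim = false  [D.sig == false]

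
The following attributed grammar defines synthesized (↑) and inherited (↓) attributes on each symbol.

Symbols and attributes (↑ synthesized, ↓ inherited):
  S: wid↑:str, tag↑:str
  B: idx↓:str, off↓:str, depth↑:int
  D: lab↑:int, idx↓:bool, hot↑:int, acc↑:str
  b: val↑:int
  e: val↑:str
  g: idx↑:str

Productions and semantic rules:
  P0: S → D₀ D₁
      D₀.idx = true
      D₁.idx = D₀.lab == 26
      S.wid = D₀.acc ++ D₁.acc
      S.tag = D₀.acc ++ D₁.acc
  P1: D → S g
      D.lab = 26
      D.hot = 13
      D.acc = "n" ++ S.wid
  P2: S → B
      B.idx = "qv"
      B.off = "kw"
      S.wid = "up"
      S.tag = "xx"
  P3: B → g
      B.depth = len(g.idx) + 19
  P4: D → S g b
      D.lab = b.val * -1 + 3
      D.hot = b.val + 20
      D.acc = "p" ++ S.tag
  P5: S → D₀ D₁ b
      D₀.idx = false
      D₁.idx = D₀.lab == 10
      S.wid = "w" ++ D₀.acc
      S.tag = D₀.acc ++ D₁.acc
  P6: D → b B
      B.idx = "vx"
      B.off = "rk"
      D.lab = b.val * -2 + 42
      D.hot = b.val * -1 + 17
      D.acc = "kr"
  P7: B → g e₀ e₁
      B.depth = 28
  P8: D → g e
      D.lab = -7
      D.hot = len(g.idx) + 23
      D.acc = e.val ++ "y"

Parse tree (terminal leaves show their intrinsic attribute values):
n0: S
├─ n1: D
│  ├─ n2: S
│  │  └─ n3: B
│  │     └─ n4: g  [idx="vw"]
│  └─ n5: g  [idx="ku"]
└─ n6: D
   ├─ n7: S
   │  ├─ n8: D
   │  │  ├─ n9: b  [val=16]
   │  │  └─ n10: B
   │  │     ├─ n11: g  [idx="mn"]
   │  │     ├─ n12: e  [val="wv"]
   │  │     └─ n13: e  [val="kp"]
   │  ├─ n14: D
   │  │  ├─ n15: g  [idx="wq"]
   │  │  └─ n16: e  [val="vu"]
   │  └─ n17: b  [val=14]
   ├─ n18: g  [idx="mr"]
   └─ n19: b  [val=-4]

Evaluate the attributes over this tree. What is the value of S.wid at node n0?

"nuppkrvuy"

1. n1.idx = true  [true]
2. n3.idx = "qv"  ["qv"]
3. n3.off = "kw"  ["kw"]
4. n4.idx = "vw"  [terminal]
5. n3.depth = 21  [len(g.idx) + 19]
6. n2.wid = "up"  ["up"]
7. n2.tag = "xx"  ["xx"]
8. n5.idx = "ku"  [terminal]
9. n1.lab = 26  [26]
10. n1.hot = 13  [13]
11. n1.acc = "nup"  ["n" ++ S.wid]
12. n6.idx = true  [D₀.lab == 26]
13. n8.idx = false  [false]
14. n9.val = 16  [terminal]
15. n10.idx = "vx"  ["vx"]
16. n10.off = "rk"  ["rk"]
17. n11.idx = "mn"  [terminal]
18. n12.val = "wv"  [terminal]
19. n13.val = "kp"  [terminal]
20. n10.depth = 28  [28]
21. n8.lab = 10  [b.val * -2 + 42]
22. n8.hot = 1  [b.val * -1 + 17]
23. n8.acc = "kr"  ["kr"]
24. n14.idx = true  [D₀.lab == 10]
25. n15.idx = "wq"  [terminal]
26. n16.val = "vu"  [terminal]
27. n14.lab = -7  [-7]
28. n14.hot = 25  [len(g.idx) + 23]
29. n14.acc = "vuy"  [e.val ++ "y"]
30. n17.val = 14  [terminal]
31. n7.wid = "wkr"  ["w" ++ D₀.acc]
32. n7.tag = "krvuy"  [D₀.acc ++ D₁.acc]
33. n18.idx = "mr"  [terminal]
34. n19.val = -4  [terminal]
35. n6.lab = 7  [b.val * -1 + 3]
36. n6.hot = 16  [b.val + 20]
37. n6.acc = "pkrvuy"  ["p" ++ S.tag]
38. n0.wid = "nuppkrvuy"  [D₀.acc ++ D₁.acc]
39. n0.tag = "nuppkrvuy"  [D₀.acc ++ D₁.acc]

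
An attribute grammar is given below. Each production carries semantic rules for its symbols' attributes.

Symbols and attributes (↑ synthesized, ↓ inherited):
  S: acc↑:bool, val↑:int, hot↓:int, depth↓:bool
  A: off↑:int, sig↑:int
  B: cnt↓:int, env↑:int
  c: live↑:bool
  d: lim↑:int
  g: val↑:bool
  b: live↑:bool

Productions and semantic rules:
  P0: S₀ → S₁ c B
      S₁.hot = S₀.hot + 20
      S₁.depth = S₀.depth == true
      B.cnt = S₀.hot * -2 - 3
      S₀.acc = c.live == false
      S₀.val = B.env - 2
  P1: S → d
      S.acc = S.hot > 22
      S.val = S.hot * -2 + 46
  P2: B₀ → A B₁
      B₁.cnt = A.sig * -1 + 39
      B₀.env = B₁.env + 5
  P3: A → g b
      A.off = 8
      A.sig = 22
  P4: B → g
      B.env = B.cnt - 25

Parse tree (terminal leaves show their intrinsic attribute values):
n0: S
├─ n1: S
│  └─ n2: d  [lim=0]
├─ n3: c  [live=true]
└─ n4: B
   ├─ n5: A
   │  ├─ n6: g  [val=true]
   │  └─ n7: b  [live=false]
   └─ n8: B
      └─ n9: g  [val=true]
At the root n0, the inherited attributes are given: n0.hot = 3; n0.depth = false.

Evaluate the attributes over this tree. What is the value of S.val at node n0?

-5

1. n0.hot = 3  [given at root]
2. n0.depth = false  [given at root]
3. n1.hot = 23  [S₀.hot + 20]
4. n1.depth = false  [S₀.depth == true]
5. n2.lim = 0  [terminal]
6. n1.acc = true  [S.hot > 22]
7. n1.val = 0  [S.hot * -2 + 46]
8. n3.live = true  [terminal]
9. n4.cnt = -9  [S₀.hot * -2 - 3]
10. n6.val = true  [terminal]
11. n7.live = false  [terminal]
12. n5.off = 8  [8]
13. n5.sig = 22  [22]
14. n8.cnt = 17  [A.sig * -1 + 39]
15. n9.val = true  [terminal]
16. n8.env = -8  [B.cnt - 25]
17. n4.env = -3  [B₁.env + 5]
18. n0.acc = false  [c.live == false]
19. n0.val = -5  [B.env - 2]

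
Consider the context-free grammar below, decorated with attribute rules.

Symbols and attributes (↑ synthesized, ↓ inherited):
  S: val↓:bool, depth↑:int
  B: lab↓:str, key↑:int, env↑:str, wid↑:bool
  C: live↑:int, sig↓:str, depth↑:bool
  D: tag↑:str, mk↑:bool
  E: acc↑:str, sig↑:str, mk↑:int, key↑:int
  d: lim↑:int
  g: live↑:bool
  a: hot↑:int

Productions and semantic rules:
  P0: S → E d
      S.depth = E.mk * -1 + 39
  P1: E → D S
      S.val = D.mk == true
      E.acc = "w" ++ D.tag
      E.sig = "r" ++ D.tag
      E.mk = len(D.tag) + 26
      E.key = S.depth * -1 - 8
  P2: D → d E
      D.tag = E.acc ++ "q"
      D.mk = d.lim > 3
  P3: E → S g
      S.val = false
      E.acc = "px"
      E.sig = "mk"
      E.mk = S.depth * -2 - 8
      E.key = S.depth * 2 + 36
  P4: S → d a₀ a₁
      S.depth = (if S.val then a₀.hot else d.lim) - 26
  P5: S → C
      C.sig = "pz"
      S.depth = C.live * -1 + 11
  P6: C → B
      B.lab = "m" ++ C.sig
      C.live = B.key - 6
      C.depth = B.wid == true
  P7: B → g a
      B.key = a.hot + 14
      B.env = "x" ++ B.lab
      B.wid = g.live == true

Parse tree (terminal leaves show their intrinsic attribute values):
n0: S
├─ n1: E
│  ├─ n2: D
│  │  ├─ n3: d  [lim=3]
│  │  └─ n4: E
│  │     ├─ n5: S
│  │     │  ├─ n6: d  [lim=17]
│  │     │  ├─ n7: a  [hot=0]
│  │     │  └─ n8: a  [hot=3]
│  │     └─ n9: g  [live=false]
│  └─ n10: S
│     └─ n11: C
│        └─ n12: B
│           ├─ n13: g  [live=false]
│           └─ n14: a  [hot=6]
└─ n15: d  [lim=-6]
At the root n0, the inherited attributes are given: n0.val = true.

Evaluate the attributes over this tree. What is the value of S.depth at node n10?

-3

1. n0.val = true  [given at root]
2. n3.lim = 3  [terminal]
3. n5.val = false  [false]
4. n6.lim = 17  [terminal]
5. n7.hot = 0  [terminal]
6. n8.hot = 3  [terminal]
7. n5.depth = -9  [(if S.val then a₀.hot else d.lim) - 26]
8. n9.live = false  [terminal]
9. n4.acc = "px"  ["px"]
10. n4.sig = "mk"  ["mk"]
11. n4.mk = 10  [S.depth * -2 - 8]
12. n4.key = 18  [S.depth * 2 + 36]
13. n2.tag = "pxq"  [E.acc ++ "q"]
14. n2.mk = false  [d.lim > 3]
15. n10.val = false  [D.mk == true]
16. n11.sig = "pz"  ["pz"]
17. n12.lab = "mpz"  ["m" ++ C.sig]
18. n13.live = false  [terminal]
19. n14.hot = 6  [terminal]
20. n12.key = 20  [a.hot + 14]
21. n12.env = "xmpz"  ["x" ++ B.lab]
22. n12.wid = false  [g.live == true]
23. n11.live = 14  [B.key - 6]
24. n11.depth = false  [B.wid == true]
25. n10.depth = -3  [C.live * -1 + 11]
26. n1.acc = "wpxq"  ["w" ++ D.tag]
27. n1.sig = "rpxq"  ["r" ++ D.tag]
28. n1.mk = 29  [len(D.tag) + 26]
29. n1.key = -5  [S.depth * -1 - 8]
30. n15.lim = -6  [terminal]
31. n0.depth = 10  [E.mk * -1 + 39]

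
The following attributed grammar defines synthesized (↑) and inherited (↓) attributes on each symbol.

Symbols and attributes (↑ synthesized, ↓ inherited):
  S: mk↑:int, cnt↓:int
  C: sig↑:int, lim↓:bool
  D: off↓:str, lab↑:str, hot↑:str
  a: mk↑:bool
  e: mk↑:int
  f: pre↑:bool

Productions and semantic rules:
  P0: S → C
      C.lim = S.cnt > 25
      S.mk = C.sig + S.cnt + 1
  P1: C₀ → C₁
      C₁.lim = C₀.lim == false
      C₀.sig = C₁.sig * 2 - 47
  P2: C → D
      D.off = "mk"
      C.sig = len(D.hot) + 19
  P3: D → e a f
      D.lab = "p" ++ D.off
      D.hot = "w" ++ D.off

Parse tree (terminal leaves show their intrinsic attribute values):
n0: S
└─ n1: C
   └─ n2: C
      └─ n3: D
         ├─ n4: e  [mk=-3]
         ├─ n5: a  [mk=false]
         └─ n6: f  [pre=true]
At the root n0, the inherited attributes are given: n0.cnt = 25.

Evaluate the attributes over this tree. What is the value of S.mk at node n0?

1. n0.cnt = 25  [given at root]
2. n1.lim = false  [S.cnt > 25]
3. n2.lim = true  [C₀.lim == false]
4. n3.off = "mk"  ["mk"]
5. n4.mk = -3  [terminal]
6. n5.mk = false  [terminal]
7. n6.pre = true  [terminal]
8. n3.lab = "pmk"  ["p" ++ D.off]
9. n3.hot = "wmk"  ["w" ++ D.off]
10. n2.sig = 22  [len(D.hot) + 19]
11. n1.sig = -3  [C₁.sig * 2 - 47]
12. n0.mk = 23  [C.sig + S.cnt + 1]

23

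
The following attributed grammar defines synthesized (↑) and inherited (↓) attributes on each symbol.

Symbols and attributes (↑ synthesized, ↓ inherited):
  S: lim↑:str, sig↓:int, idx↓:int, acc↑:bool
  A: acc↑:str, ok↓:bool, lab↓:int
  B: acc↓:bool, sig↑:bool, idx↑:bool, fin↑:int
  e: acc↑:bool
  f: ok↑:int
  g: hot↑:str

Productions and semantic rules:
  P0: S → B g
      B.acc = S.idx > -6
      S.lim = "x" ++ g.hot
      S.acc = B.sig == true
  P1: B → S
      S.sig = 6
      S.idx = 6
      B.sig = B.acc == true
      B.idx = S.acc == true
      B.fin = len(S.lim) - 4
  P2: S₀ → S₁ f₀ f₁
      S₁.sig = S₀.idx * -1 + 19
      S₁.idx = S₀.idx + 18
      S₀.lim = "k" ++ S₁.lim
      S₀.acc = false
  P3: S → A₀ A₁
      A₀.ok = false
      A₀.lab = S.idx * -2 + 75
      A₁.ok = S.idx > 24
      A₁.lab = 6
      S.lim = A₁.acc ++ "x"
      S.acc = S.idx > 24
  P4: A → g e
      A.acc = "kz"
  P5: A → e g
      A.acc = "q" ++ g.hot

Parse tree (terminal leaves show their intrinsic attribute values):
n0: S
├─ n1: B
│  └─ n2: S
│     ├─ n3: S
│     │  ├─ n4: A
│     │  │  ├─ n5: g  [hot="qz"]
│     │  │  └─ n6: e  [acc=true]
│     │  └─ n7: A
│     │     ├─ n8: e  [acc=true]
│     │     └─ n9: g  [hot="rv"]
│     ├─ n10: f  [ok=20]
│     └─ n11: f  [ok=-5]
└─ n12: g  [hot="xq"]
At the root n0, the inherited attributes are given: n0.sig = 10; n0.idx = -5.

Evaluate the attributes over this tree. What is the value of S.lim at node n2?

"kqrvx"

1. n0.sig = 10  [given at root]
2. n0.idx = -5  [given at root]
3. n1.acc = true  [S.idx > -6]
4. n2.sig = 6  [6]
5. n2.idx = 6  [6]
6. n3.sig = 13  [S₀.idx * -1 + 19]
7. n3.idx = 24  [S₀.idx + 18]
8. n4.ok = false  [false]
9. n4.lab = 27  [S.idx * -2 + 75]
10. n5.hot = "qz"  [terminal]
11. n6.acc = true  [terminal]
12. n4.acc = "kz"  ["kz"]
13. n7.ok = false  [S.idx > 24]
14. n7.lab = 6  [6]
15. n8.acc = true  [terminal]
16. n9.hot = "rv"  [terminal]
17. n7.acc = "qrv"  ["q" ++ g.hot]
18. n3.lim = "qrvx"  [A₁.acc ++ "x"]
19. n3.acc = false  [S.idx > 24]
20. n10.ok = 20  [terminal]
21. n11.ok = -5  [terminal]
22. n2.lim = "kqrvx"  ["k" ++ S₁.lim]
23. n2.acc = false  [false]
24. n1.sig = true  [B.acc == true]
25. n1.idx = false  [S.acc == true]
26. n1.fin = 1  [len(S.lim) - 4]
27. n12.hot = "xq"  [terminal]
28. n0.lim = "xxq"  ["x" ++ g.hot]
29. n0.acc = true  [B.sig == true]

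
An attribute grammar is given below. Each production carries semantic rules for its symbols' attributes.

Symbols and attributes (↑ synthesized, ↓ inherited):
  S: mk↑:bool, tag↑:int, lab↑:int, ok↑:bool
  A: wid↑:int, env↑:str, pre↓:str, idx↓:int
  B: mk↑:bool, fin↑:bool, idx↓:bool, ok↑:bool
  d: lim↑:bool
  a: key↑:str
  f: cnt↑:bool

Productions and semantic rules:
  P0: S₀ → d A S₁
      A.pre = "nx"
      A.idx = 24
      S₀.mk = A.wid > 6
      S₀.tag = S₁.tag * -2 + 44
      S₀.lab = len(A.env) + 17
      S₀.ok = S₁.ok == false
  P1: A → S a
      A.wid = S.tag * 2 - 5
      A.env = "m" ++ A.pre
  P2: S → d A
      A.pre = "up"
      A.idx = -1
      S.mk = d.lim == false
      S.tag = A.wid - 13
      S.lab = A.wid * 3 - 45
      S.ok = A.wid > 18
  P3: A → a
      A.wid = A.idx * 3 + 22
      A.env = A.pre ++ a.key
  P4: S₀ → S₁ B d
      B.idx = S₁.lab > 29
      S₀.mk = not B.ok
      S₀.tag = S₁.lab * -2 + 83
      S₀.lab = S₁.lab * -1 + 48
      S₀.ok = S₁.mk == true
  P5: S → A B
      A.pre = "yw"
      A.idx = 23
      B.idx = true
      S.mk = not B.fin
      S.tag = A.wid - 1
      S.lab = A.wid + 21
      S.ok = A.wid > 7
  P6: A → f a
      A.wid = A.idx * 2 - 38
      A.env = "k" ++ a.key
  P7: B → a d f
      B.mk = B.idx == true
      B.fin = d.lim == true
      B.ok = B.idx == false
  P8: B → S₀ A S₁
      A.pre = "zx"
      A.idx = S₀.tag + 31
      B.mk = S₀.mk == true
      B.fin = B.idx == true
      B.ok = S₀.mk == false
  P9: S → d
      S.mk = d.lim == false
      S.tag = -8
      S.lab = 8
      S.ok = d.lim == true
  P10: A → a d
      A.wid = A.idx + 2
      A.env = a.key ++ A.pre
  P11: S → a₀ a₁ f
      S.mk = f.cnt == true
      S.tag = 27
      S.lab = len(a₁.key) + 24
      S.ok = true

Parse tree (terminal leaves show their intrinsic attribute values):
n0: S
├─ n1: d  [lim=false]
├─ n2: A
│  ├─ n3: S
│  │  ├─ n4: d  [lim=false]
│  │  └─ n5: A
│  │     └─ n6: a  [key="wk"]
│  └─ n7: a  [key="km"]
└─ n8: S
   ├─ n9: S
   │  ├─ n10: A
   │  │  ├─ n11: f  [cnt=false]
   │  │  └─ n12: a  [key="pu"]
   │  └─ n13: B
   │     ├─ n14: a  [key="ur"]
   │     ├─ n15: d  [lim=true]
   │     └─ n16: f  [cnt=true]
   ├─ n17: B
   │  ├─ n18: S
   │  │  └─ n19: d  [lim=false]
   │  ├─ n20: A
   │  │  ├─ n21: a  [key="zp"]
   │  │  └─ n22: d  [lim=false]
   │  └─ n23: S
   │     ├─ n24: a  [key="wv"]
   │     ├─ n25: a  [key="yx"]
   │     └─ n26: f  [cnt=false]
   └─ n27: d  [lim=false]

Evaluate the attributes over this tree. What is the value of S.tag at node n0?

-6

1. n1.lim = false  [terminal]
2. n2.pre = "nx"  ["nx"]
3. n2.idx = 24  [24]
4. n4.lim = false  [terminal]
5. n5.pre = "up"  ["up"]
6. n5.idx = -1  [-1]
7. n6.key = "wk"  [terminal]
8. n5.wid = 19  [A.idx * 3 + 22]
9. n5.env = "upwk"  [A.pre ++ a.key]
10. n3.mk = true  [d.lim == false]
11. n3.tag = 6  [A.wid - 13]
12. n3.lab = 12  [A.wid * 3 - 45]
13. n3.ok = true  [A.wid > 18]
14. n7.key = "km"  [terminal]
15. n2.wid = 7  [S.tag * 2 - 5]
16. n2.env = "mnx"  ["m" ++ A.pre]
17. n10.pre = "yw"  ["yw"]
18. n10.idx = 23  [23]
19. n11.cnt = false  [terminal]
20. n12.key = "pu"  [terminal]
21. n10.wid = 8  [A.idx * 2 - 38]
22. n10.env = "kpu"  ["k" ++ a.key]
23. n13.idx = true  [true]
24. n14.key = "ur"  [terminal]
25. n15.lim = true  [terminal]
26. n16.cnt = true  [terminal]
27. n13.mk = true  [B.idx == true]
28. n13.fin = true  [d.lim == true]
29. n13.ok = false  [B.idx == false]
30. n9.mk = false  [not B.fin]
31. n9.tag = 7  [A.wid - 1]
32. n9.lab = 29  [A.wid + 21]
33. n9.ok = true  [A.wid > 7]
34. n17.idx = false  [S₁.lab > 29]
35. n19.lim = false  [terminal]
36. n18.mk = true  [d.lim == false]
37. n18.tag = -8  [-8]
38. n18.lab = 8  [8]
39. n18.ok = false  [d.lim == true]
40. n20.pre = "zx"  ["zx"]
41. n20.idx = 23  [S₀.tag + 31]
42. n21.key = "zp"  [terminal]
43. n22.lim = false  [terminal]
44. n20.wid = 25  [A.idx + 2]
45. n20.env = "zpzx"  [a.key ++ A.pre]
46. n24.key = "wv"  [terminal]
47. n25.key = "yx"  [terminal]
48. n26.cnt = false  [terminal]
49. n23.mk = false  [f.cnt == true]
50. n23.tag = 27  [27]
51. n23.lab = 26  [len(a₁.key) + 24]
52. n23.ok = true  [true]
53. n17.mk = true  [S₀.mk == true]
54. n17.fin = false  [B.idx == true]
55. n17.ok = false  [S₀.mk == false]
56. n27.lim = false  [terminal]
57. n8.mk = true  [not B.ok]
58. n8.tag = 25  [S₁.lab * -2 + 83]
59. n8.lab = 19  [S₁.lab * -1 + 48]
60. n8.ok = false  [S₁.mk == true]
61. n0.mk = true  [A.wid > 6]
62. n0.tag = -6  [S₁.tag * -2 + 44]
63. n0.lab = 20  [len(A.env) + 17]
64. n0.ok = true  [S₁.ok == false]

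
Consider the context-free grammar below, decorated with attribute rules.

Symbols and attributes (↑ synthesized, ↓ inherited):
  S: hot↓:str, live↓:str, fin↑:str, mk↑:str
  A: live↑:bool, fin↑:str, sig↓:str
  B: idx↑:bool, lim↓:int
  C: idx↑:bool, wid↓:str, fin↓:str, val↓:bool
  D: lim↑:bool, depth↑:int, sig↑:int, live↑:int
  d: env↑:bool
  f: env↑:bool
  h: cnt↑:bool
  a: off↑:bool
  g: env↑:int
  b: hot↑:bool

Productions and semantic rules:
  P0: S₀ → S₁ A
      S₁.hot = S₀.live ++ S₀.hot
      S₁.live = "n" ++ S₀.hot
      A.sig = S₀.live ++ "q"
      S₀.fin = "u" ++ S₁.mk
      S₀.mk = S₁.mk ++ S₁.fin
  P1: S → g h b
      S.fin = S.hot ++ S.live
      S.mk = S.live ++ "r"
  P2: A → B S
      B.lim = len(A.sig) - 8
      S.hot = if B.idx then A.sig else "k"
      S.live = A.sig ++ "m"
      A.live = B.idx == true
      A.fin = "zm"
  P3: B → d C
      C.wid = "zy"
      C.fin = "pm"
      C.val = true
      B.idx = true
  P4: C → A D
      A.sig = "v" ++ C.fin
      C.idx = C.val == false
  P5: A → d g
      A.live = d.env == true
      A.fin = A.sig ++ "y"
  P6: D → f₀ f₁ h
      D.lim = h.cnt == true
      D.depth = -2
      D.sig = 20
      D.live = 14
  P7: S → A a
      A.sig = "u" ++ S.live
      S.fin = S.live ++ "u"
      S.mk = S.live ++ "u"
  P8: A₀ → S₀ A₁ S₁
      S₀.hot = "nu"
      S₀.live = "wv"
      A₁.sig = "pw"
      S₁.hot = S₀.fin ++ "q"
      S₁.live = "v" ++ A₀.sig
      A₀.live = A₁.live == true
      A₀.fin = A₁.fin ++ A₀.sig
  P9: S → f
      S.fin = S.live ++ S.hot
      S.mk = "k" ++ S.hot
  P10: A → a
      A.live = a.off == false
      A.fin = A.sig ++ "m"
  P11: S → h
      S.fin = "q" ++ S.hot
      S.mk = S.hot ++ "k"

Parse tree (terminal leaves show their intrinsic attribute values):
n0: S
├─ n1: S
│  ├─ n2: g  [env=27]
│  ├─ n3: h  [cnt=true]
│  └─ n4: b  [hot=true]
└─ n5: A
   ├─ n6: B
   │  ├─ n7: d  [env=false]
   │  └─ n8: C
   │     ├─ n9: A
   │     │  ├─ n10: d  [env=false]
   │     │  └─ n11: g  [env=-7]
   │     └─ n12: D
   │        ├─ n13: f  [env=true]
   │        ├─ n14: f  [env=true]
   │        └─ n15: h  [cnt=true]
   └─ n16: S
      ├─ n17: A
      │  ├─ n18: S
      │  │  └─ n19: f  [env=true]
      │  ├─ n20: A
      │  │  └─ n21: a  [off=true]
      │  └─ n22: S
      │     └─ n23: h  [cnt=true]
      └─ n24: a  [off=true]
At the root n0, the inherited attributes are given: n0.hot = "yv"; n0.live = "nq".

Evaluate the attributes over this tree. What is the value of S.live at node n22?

1. n0.hot = "yv"  [given at root]
2. n0.live = "nq"  [given at root]
3. n1.hot = "nqyv"  [S₀.live ++ S₀.hot]
4. n1.live = "nyv"  ["n" ++ S₀.hot]
5. n2.env = 27  [terminal]
6. n3.cnt = true  [terminal]
7. n4.hot = true  [terminal]
8. n1.fin = "nqyvnyv"  [S.hot ++ S.live]
9. n1.mk = "nyvr"  [S.live ++ "r"]
10. n5.sig = "nqq"  [S₀.live ++ "q"]
11. n6.lim = -5  [len(A.sig) - 8]
12. n7.env = false  [terminal]
13. n8.wid = "zy"  ["zy"]
14. n8.fin = "pm"  ["pm"]
15. n8.val = true  [true]
16. n9.sig = "vpm"  ["v" ++ C.fin]
17. n10.env = false  [terminal]
18. n11.env = -7  [terminal]
19. n9.live = false  [d.env == true]
20. n9.fin = "vpmy"  [A.sig ++ "y"]
21. n13.env = true  [terminal]
22. n14.env = true  [terminal]
23. n15.cnt = true  [terminal]
24. n12.lim = true  [h.cnt == true]
25. n12.depth = -2  [-2]
26. n12.sig = 20  [20]
27. n12.live = 14  [14]
28. n8.idx = false  [C.val == false]
29. n6.idx = true  [true]
30. n16.hot = "nqq"  [if B.idx then A.sig else "k"]
31. n16.live = "nqqm"  [A.sig ++ "m"]
32. n17.sig = "unqqm"  ["u" ++ S.live]
33. n18.hot = "nu"  ["nu"]
34. n18.live = "wv"  ["wv"]
35. n19.env = true  [terminal]
36. n18.fin = "wvnu"  [S.live ++ S.hot]
37. n18.mk = "knu"  ["k" ++ S.hot]
38. n20.sig = "pw"  ["pw"]
39. n21.off = true  [terminal]
40. n20.live = false  [a.off == false]
41. n20.fin = "pwm"  [A.sig ++ "m"]
42. n22.hot = "wvnuq"  [S₀.fin ++ "q"]
43. n22.live = "vunqqm"  ["v" ++ A₀.sig]
44. n23.cnt = true  [terminal]
45. n22.fin = "qwvnuq"  ["q" ++ S.hot]
46. n22.mk = "wvnuqk"  [S.hot ++ "k"]
47. n17.live = false  [A₁.live == true]
48. n17.fin = "pwmunqqm"  [A₁.fin ++ A₀.sig]
49. n24.off = true  [terminal]
50. n16.fin = "nqqmu"  [S.live ++ "u"]
51. n16.mk = "nqqmu"  [S.live ++ "u"]
52. n5.live = true  [B.idx == true]
53. n5.fin = "zm"  ["zm"]
54. n0.fin = "unyvr"  ["u" ++ S₁.mk]
55. n0.mk = "nyvrnqyvnyv"  [S₁.mk ++ S₁.fin]

"vunqqm"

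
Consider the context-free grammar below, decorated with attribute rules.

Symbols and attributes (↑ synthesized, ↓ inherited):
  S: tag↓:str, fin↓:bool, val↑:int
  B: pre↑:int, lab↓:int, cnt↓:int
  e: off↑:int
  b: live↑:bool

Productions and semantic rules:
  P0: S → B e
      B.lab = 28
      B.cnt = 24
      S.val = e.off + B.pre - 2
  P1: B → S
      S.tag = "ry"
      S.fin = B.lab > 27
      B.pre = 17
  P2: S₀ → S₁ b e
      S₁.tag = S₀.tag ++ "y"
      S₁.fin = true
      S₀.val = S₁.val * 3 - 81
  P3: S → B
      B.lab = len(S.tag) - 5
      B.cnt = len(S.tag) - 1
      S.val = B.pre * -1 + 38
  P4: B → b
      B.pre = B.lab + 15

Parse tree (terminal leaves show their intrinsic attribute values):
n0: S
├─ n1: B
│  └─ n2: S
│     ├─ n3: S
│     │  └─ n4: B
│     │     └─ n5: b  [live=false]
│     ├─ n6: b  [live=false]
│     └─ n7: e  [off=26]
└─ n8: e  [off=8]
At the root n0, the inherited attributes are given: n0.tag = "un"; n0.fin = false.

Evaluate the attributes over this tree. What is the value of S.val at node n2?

-6

1. n0.tag = "un"  [given at root]
2. n0.fin = false  [given at root]
3. n1.lab = 28  [28]
4. n1.cnt = 24  [24]
5. n2.tag = "ry"  ["ry"]
6. n2.fin = true  [B.lab > 27]
7. n3.tag = "ryy"  [S₀.tag ++ "y"]
8. n3.fin = true  [true]
9. n4.lab = -2  [len(S.tag) - 5]
10. n4.cnt = 2  [len(S.tag) - 1]
11. n5.live = false  [terminal]
12. n4.pre = 13  [B.lab + 15]
13. n3.val = 25  [B.pre * -1 + 38]
14. n6.live = false  [terminal]
15. n7.off = 26  [terminal]
16. n2.val = -6  [S₁.val * 3 - 81]
17. n1.pre = 17  [17]
18. n8.off = 8  [terminal]
19. n0.val = 23  [e.off + B.pre - 2]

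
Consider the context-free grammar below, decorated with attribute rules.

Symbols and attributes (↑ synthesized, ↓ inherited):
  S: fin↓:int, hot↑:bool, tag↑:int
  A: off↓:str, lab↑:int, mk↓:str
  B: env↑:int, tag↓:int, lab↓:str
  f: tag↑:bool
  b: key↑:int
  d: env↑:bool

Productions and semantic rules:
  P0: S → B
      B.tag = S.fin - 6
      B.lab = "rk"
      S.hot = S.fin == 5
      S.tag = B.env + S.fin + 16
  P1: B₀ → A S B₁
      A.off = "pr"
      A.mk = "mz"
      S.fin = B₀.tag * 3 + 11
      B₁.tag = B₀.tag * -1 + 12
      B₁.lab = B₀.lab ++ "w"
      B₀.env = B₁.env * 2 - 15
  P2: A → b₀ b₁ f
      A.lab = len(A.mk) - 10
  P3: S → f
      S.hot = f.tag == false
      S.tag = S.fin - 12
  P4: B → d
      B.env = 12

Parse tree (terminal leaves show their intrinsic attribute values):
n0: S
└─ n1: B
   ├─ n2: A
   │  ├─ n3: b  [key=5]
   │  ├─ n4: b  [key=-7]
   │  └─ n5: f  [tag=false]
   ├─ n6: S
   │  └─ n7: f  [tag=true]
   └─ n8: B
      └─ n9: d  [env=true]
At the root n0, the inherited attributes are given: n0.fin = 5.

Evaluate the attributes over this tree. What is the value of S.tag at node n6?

-4

1. n0.fin = 5  [given at root]
2. n1.tag = -1  [S.fin - 6]
3. n1.lab = "rk"  ["rk"]
4. n2.off = "pr"  ["pr"]
5. n2.mk = "mz"  ["mz"]
6. n3.key = 5  [terminal]
7. n4.key = -7  [terminal]
8. n5.tag = false  [terminal]
9. n2.lab = -8  [len(A.mk) - 10]
10. n6.fin = 8  [B₀.tag * 3 + 11]
11. n7.tag = true  [terminal]
12. n6.hot = false  [f.tag == false]
13. n6.tag = -4  [S.fin - 12]
14. n8.tag = 13  [B₀.tag * -1 + 12]
15. n8.lab = "rkw"  [B₀.lab ++ "w"]
16. n9.env = true  [terminal]
17. n8.env = 12  [12]
18. n1.env = 9  [B₁.env * 2 - 15]
19. n0.hot = true  [S.fin == 5]
20. n0.tag = 30  [B.env + S.fin + 16]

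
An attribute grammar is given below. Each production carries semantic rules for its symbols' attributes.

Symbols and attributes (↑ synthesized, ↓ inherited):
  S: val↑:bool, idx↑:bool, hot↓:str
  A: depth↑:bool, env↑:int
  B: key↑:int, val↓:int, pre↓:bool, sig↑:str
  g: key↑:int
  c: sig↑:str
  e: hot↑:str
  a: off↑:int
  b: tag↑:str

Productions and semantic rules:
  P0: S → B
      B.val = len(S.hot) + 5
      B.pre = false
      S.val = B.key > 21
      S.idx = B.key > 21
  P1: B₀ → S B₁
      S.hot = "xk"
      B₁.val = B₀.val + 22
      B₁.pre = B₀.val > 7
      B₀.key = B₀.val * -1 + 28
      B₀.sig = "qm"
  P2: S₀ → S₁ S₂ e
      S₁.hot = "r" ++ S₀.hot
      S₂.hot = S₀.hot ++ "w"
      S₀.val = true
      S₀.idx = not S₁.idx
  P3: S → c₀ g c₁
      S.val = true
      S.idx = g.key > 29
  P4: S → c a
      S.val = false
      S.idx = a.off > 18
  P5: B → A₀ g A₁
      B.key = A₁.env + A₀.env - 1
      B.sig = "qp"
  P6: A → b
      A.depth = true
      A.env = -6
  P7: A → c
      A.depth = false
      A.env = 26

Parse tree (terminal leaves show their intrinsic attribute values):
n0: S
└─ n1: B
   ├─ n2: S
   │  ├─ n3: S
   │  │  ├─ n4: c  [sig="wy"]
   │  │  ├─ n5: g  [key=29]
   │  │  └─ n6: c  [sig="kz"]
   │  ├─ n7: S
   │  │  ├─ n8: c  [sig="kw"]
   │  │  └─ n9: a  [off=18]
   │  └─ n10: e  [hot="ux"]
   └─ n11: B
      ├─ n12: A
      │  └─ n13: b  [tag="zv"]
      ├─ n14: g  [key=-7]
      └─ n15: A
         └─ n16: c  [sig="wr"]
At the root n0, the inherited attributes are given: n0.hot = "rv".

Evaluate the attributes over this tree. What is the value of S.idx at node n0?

false

1. n0.hot = "rv"  [given at root]
2. n1.val = 7  [len(S.hot) + 5]
3. n1.pre = false  [false]
4. n2.hot = "xk"  ["xk"]
5. n3.hot = "rxk"  ["r" ++ S₀.hot]
6. n4.sig = "wy"  [terminal]
7. n5.key = 29  [terminal]
8. n6.sig = "kz"  [terminal]
9. n3.val = true  [true]
10. n3.idx = false  [g.key > 29]
11. n7.hot = "xkw"  [S₀.hot ++ "w"]
12. n8.sig = "kw"  [terminal]
13. n9.off = 18  [terminal]
14. n7.val = false  [false]
15. n7.idx = false  [a.off > 18]
16. n10.hot = "ux"  [terminal]
17. n2.val = true  [true]
18. n2.idx = true  [not S₁.idx]
19. n11.val = 29  [B₀.val + 22]
20. n11.pre = false  [B₀.val > 7]
21. n13.tag = "zv"  [terminal]
22. n12.depth = true  [true]
23. n12.env = -6  [-6]
24. n14.key = -7  [terminal]
25. n16.sig = "wr"  [terminal]
26. n15.depth = false  [false]
27. n15.env = 26  [26]
28. n11.key = 19  [A₁.env + A₀.env - 1]
29. n11.sig = "qp"  ["qp"]
30. n1.key = 21  [B₀.val * -1 + 28]
31. n1.sig = "qm"  ["qm"]
32. n0.val = false  [B.key > 21]
33. n0.idx = false  [B.key > 21]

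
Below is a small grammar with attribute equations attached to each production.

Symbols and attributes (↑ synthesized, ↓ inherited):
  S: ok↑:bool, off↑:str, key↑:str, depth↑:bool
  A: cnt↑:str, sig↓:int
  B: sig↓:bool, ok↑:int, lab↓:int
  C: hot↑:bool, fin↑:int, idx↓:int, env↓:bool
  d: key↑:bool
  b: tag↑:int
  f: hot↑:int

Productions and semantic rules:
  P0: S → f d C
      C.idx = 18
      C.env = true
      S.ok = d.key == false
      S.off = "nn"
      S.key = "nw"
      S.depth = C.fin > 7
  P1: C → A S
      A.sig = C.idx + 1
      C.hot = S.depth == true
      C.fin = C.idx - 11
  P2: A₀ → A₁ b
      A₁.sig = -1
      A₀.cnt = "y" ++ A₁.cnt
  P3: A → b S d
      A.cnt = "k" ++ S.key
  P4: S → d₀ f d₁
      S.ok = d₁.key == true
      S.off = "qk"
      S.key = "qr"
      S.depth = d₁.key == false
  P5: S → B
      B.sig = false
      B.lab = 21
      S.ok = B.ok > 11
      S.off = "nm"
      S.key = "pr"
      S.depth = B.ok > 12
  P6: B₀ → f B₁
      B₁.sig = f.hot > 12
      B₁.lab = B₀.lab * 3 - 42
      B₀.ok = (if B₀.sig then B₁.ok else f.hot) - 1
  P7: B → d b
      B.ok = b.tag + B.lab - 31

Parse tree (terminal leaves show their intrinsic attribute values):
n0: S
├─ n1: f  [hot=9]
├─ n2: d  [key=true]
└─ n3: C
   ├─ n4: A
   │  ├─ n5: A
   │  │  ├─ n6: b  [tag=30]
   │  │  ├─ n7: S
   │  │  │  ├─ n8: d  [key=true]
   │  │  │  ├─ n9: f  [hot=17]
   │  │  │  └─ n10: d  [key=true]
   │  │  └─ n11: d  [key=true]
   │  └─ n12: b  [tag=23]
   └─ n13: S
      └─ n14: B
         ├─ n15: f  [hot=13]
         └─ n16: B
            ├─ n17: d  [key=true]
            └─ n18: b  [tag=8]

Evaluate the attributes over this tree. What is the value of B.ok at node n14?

1. n1.hot = 9  [terminal]
2. n2.key = true  [terminal]
3. n3.idx = 18  [18]
4. n3.env = true  [true]
5. n4.sig = 19  [C.idx + 1]
6. n5.sig = -1  [-1]
7. n6.tag = 30  [terminal]
8. n8.key = true  [terminal]
9. n9.hot = 17  [terminal]
10. n10.key = true  [terminal]
11. n7.ok = true  [d₁.key == true]
12. n7.off = "qk"  ["qk"]
13. n7.key = "qr"  ["qr"]
14. n7.depth = false  [d₁.key == false]
15. n11.key = true  [terminal]
16. n5.cnt = "kqr"  ["k" ++ S.key]
17. n12.tag = 23  [terminal]
18. n4.cnt = "ykqr"  ["y" ++ A₁.cnt]
19. n14.sig = false  [false]
20. n14.lab = 21  [21]
21. n15.hot = 13  [terminal]
22. n16.sig = true  [f.hot > 12]
23. n16.lab = 21  [B₀.lab * 3 - 42]
24. n17.key = true  [terminal]
25. n18.tag = 8  [terminal]
26. n16.ok = -2  [b.tag + B.lab - 31]
27. n14.ok = 12  [(if B₀.sig then B₁.ok else f.hot) - 1]
28. n13.ok = true  [B.ok > 11]
29. n13.off = "nm"  ["nm"]
30. n13.key = "pr"  ["pr"]
31. n13.depth = false  [B.ok > 12]
32. n3.hot = false  [S.depth == true]
33. n3.fin = 7  [C.idx - 11]
34. n0.ok = false  [d.key == false]
35. n0.off = "nn"  ["nn"]
36. n0.key = "nw"  ["nw"]
37. n0.depth = false  [C.fin > 7]

12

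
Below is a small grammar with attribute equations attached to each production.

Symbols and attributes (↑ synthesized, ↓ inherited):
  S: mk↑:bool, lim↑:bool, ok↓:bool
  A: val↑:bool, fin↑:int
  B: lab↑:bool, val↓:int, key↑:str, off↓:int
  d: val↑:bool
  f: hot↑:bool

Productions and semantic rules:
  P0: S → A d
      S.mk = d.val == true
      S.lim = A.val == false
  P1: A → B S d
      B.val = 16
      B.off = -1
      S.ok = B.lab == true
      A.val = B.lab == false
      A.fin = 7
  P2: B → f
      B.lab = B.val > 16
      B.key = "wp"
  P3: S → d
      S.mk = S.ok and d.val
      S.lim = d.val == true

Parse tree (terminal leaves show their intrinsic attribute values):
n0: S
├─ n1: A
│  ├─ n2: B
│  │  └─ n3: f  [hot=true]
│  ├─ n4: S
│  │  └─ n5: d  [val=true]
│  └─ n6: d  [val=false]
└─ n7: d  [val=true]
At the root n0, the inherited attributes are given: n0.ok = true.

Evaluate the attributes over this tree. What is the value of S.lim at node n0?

false

1. n0.ok = true  [given at root]
2. n2.val = 16  [16]
3. n2.off = -1  [-1]
4. n3.hot = true  [terminal]
5. n2.lab = false  [B.val > 16]
6. n2.key = "wp"  ["wp"]
7. n4.ok = false  [B.lab == true]
8. n5.val = true  [terminal]
9. n4.mk = false  [S.ok and d.val]
10. n4.lim = true  [d.val == true]
11. n6.val = false  [terminal]
12. n1.val = true  [B.lab == false]
13. n1.fin = 7  [7]
14. n7.val = true  [terminal]
15. n0.mk = true  [d.val == true]
16. n0.lim = false  [A.val == false]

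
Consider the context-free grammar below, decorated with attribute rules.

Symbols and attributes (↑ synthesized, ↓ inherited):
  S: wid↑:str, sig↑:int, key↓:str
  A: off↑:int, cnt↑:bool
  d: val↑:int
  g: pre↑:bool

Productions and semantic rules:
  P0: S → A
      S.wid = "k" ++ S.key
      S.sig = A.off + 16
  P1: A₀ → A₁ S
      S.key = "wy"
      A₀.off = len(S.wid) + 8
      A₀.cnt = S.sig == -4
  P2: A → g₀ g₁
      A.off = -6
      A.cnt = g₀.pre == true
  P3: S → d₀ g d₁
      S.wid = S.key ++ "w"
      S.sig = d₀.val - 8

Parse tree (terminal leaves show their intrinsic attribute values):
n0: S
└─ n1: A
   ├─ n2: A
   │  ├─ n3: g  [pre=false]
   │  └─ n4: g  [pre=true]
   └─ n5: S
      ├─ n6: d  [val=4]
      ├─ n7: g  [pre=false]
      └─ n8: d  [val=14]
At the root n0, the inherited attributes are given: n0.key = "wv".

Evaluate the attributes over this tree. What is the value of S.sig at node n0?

27

1. n0.key = "wv"  [given at root]
2. n3.pre = false  [terminal]
3. n4.pre = true  [terminal]
4. n2.off = -6  [-6]
5. n2.cnt = false  [g₀.pre == true]
6. n5.key = "wy"  ["wy"]
7. n6.val = 4  [terminal]
8. n7.pre = false  [terminal]
9. n8.val = 14  [terminal]
10. n5.wid = "wyw"  [S.key ++ "w"]
11. n5.sig = -4  [d₀.val - 8]
12. n1.off = 11  [len(S.wid) + 8]
13. n1.cnt = true  [S.sig == -4]
14. n0.wid = "kwv"  ["k" ++ S.key]
15. n0.sig = 27  [A.off + 16]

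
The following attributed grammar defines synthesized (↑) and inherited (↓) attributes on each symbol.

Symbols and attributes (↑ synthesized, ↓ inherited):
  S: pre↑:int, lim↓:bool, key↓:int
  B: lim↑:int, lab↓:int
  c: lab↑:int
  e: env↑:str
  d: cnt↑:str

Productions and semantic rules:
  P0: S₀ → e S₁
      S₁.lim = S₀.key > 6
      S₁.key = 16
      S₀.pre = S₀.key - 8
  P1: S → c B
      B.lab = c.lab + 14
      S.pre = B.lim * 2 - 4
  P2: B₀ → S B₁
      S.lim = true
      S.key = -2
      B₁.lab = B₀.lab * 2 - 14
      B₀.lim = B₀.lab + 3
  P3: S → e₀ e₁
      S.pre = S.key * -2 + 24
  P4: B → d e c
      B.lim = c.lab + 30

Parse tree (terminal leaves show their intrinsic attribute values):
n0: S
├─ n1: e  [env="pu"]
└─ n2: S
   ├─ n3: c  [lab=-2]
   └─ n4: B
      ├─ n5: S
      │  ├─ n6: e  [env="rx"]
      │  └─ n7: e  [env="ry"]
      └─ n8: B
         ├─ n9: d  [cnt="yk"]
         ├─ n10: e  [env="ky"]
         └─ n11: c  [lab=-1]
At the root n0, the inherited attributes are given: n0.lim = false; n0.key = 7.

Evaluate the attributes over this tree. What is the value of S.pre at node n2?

1. n0.lim = false  [given at root]
2. n0.key = 7  [given at root]
3. n1.env = "pu"  [terminal]
4. n2.lim = true  [S₀.key > 6]
5. n2.key = 16  [16]
6. n3.lab = -2  [terminal]
7. n4.lab = 12  [c.lab + 14]
8. n5.lim = true  [true]
9. n5.key = -2  [-2]
10. n6.env = "rx"  [terminal]
11. n7.env = "ry"  [terminal]
12. n5.pre = 28  [S.key * -2 + 24]
13. n8.lab = 10  [B₀.lab * 2 - 14]
14. n9.cnt = "yk"  [terminal]
15. n10.env = "ky"  [terminal]
16. n11.lab = -1  [terminal]
17. n8.lim = 29  [c.lab + 30]
18. n4.lim = 15  [B₀.lab + 3]
19. n2.pre = 26  [B.lim * 2 - 4]
20. n0.pre = -1  [S₀.key - 8]

26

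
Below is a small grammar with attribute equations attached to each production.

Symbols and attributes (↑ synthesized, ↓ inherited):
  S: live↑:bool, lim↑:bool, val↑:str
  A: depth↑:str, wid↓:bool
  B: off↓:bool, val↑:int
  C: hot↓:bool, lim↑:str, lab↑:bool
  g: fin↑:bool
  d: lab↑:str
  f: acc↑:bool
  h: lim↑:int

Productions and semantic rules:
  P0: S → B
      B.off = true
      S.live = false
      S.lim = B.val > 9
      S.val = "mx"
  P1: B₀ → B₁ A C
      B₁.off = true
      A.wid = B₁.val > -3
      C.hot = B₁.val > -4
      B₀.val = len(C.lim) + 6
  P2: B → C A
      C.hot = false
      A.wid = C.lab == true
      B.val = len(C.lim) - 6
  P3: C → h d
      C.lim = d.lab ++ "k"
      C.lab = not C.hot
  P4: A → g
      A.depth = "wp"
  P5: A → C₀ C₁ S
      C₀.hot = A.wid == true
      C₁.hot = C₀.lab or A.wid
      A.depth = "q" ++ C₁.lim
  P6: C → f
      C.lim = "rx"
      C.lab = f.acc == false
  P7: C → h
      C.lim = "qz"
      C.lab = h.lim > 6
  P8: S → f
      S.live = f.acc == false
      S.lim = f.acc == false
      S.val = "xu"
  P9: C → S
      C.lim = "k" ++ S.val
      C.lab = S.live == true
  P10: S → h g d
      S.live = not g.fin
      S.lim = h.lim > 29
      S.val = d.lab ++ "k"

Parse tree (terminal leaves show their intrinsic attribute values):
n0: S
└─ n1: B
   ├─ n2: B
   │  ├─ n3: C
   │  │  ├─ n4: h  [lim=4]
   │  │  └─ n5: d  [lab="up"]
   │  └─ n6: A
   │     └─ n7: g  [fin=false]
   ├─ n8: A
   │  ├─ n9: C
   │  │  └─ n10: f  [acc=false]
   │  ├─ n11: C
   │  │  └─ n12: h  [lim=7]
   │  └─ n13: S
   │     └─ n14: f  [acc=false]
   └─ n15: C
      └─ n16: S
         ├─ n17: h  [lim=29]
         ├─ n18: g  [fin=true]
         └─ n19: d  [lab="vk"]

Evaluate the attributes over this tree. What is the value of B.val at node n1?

10

1. n1.off = true  [true]
2. n2.off = true  [true]
3. n3.hot = false  [false]
4. n4.lim = 4  [terminal]
5. n5.lab = "up"  [terminal]
6. n3.lim = "upk"  [d.lab ++ "k"]
7. n3.lab = true  [not C.hot]
8. n6.wid = true  [C.lab == true]
9. n7.fin = false  [terminal]
10. n6.depth = "wp"  ["wp"]
11. n2.val = -3  [len(C.lim) - 6]
12. n8.wid = false  [B₁.val > -3]
13. n9.hot = false  [A.wid == true]
14. n10.acc = false  [terminal]
15. n9.lim = "rx"  ["rx"]
16. n9.lab = true  [f.acc == false]
17. n11.hot = true  [C₀.lab or A.wid]
18. n12.lim = 7  [terminal]
19. n11.lim = "qz"  ["qz"]
20. n11.lab = true  [h.lim > 6]
21. n14.acc = false  [terminal]
22. n13.live = true  [f.acc == false]
23. n13.lim = true  [f.acc == false]
24. n13.val = "xu"  ["xu"]
25. n8.depth = "qqz"  ["q" ++ C₁.lim]
26. n15.hot = true  [B₁.val > -4]
27. n17.lim = 29  [terminal]
28. n18.fin = true  [terminal]
29. n19.lab = "vk"  [terminal]
30. n16.live = false  [not g.fin]
31. n16.lim = false  [h.lim > 29]
32. n16.val = "vkk"  [d.lab ++ "k"]
33. n15.lim = "kvkk"  ["k" ++ S.val]
34. n15.lab = false  [S.live == true]
35. n1.val = 10  [len(C.lim) + 6]
36. n0.live = false  [false]
37. n0.lim = true  [B.val > 9]
38. n0.val = "mx"  ["mx"]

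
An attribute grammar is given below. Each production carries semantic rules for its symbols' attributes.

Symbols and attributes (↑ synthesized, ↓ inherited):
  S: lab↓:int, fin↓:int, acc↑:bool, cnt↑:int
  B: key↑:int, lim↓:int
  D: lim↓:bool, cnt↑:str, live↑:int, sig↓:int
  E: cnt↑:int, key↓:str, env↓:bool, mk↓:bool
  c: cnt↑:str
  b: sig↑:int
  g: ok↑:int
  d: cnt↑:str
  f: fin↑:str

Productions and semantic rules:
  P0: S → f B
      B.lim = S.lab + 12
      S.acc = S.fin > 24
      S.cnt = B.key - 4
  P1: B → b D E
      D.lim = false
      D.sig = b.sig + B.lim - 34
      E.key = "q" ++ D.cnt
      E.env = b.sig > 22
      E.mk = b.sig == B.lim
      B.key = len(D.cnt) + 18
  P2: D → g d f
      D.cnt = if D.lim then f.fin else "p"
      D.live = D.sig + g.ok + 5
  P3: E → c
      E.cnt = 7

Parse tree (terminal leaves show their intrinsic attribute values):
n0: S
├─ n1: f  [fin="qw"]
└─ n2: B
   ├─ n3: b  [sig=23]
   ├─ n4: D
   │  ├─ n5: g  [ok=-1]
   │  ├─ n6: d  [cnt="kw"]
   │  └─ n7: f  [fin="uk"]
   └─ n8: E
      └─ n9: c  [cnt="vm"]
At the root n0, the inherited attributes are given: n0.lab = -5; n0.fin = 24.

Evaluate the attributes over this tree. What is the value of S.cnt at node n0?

15

1. n0.lab = -5  [given at root]
2. n0.fin = 24  [given at root]
3. n1.fin = "qw"  [terminal]
4. n2.lim = 7  [S.lab + 12]
5. n3.sig = 23  [terminal]
6. n4.lim = false  [false]
7. n4.sig = -4  [b.sig + B.lim - 34]
8. n5.ok = -1  [terminal]
9. n6.cnt = "kw"  [terminal]
10. n7.fin = "uk"  [terminal]
11. n4.cnt = "p"  [if D.lim then f.fin else "p"]
12. n4.live = 0  [D.sig + g.ok + 5]
13. n8.key = "qp"  ["q" ++ D.cnt]
14. n8.env = true  [b.sig > 22]
15. n8.mk = false  [b.sig == B.lim]
16. n9.cnt = "vm"  [terminal]
17. n8.cnt = 7  [7]
18. n2.key = 19  [len(D.cnt) + 18]
19. n0.acc = false  [S.fin > 24]
20. n0.cnt = 15  [B.key - 4]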